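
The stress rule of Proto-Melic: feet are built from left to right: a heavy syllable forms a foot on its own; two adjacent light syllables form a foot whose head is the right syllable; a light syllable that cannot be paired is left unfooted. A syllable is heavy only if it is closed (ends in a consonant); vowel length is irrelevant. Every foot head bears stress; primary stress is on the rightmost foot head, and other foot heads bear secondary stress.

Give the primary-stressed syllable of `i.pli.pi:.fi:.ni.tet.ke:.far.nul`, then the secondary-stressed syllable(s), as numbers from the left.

primary 9, secondary 2, 4, 6, 8

Weights: 1 i L, 2 pli L, 3 pi: L, 4 fi: L, 5 ni L, 6 tet H, 7 ke: L, 8 far H, 9 nul H.
Parse left to right (heavy = foot alone; LL = one foot; stranded L unfooted): (i.ˈpli) (pi:.ˈfi:) ni (ˈtet) ke: (ˈfar) (ˈnul).
Foot heads: 2, 4, 6, 8, 9.
Primary stress on the rightmost head = syllable 9.
Secondary stress on 2, 4, 6, 8: i.ˌpli.pi:.ˌfi:.ni.ˌtet.ke:.ˌfar.ˈnul.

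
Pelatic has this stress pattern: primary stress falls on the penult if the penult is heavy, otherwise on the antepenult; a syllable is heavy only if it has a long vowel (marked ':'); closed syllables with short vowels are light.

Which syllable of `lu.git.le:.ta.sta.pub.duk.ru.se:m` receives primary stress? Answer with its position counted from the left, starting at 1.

Weights: 7 duk L, 8 ru L, 9 se:m H.
The penult (syllable 8, ru) is light, so stress falls on the antepenult (syllable 7, duk).
Primary stress: syllable 7 → lu.git.le:.ta.sta.pub.ˈduk.ru.se:m.

7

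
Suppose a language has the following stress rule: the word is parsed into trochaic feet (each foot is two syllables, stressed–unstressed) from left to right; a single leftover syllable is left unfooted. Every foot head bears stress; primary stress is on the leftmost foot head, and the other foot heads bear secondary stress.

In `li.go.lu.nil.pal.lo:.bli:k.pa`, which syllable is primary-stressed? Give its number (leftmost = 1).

Parse left to right into trochaic (ˈσσ) feet: (ˈli.go) (ˈlu.nil) (ˈpal.lo:) (ˈbli:k.pa).
Foot heads (stressed positions): 1, 3, 5, 7.
End Rule Leftmost: primary stress on the leftmost head = syllable 1.
Primary stress: syllable 1 → ˈli.go.lu.nil.pal.lo:.bli:k.pa.

1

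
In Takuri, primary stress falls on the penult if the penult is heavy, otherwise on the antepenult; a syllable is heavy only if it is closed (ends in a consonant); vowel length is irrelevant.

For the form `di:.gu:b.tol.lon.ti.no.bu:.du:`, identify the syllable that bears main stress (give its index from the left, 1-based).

Weights: 6 no L, 7 bu: L, 8 du: L.
The penult (syllable 7, bu:) is light, so stress falls on the antepenult (syllable 6, no).
Primary stress: syllable 6 → di:.gu:b.tol.lon.ti.ˈno.bu:.du:.

6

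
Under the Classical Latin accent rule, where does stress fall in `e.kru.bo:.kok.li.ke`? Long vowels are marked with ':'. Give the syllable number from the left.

Classical Latin: stress the penult if heavy (long vowel or closed), else the antepenult.
Weights: 4 kok H, 5 li L, 6 ke L.
The penult (syllable 5, li) is light, so stress falls on the antepenult (syllable 4, kok).
Stress on syllable 4: e.kru.bo:.ˈkok.li.ke.

4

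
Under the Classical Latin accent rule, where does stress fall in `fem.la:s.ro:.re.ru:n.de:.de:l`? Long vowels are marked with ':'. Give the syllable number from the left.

Classical Latin: stress the penult if heavy (long vowel or closed), else the antepenult.
Weights: 5 ru:n H, 6 de: H, 7 de:l H.
The penult (syllable 6, de:) is heavy, so it takes stress.
Stress on syllable 6: fem.la:s.ro:.re.ru:n.ˈde:.de:l.

6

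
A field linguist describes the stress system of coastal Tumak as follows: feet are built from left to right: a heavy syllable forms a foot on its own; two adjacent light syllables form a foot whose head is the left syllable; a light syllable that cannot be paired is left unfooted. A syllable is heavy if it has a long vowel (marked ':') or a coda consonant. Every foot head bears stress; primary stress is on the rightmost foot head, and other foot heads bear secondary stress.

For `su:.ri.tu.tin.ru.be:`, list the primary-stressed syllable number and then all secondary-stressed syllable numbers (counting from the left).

Weights: 1 su: H, 2 ri L, 3 tu L, 4 tin H, 5 ru L, 6 be: H.
Parse left to right (heavy = foot alone; LL = one foot; stranded L unfooted): (ˈsu:) (ˈri.tu) (ˈtin) ru (ˈbe:).
Foot heads: 1, 2, 4, 6.
Primary stress on the rightmost head = syllable 6.
Secondary stress on 1, 2, 4: ˌsu:.ˌri.tu.ˌtin.ru.ˈbe:.

primary 6, secondary 1, 2, 4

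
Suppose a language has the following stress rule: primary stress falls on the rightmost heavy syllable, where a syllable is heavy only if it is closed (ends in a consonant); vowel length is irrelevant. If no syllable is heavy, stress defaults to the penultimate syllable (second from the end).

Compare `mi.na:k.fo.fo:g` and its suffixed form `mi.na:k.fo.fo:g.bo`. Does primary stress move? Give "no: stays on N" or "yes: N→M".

Base `mi.na:k.fo.fo:g` (4 syllables):
  Weights: 1 mi L, 2 na:k H, 3 fo L, 4 fo:g H.
  Heavy syllables in the domain: 2, 4. The rightmost is syllable 4 (fo:g).
  → primary stress on syllable 4.
Suffixed `mi.na:k.fo.fo:g.bo` (5 syllables):
  Weights: 1 mi L, 2 na:k H, 3 fo L, 4 fo:g H, 5 bo L.
  Heavy syllables in the domain: 2, 4. The rightmost is syllable 4 (fo:g).
  → primary stress on syllable 4.

no: stays on 4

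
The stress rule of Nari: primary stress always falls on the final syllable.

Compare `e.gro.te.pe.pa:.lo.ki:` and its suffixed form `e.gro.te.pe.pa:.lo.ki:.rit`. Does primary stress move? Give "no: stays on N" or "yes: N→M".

Base `e.gro.te.pe.pa:.lo.ki:` (7 syllables):
  The word has 7 syllables; the final syllable is syllable 7 (ki:).
  → primary stress on syllable 7.
Suffixed `e.gro.te.pe.pa:.lo.ki:.rit` (8 syllables):
  The word has 8 syllables; the final syllable is syllable 8 (rit).
  → primary stress on syllable 8.

yes: 7→8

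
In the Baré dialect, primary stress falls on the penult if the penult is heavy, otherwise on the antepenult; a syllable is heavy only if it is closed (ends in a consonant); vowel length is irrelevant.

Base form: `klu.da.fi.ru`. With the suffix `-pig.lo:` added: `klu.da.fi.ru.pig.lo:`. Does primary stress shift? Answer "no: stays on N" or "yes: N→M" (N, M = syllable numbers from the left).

Base `klu.da.fi.ru` (4 syllables):
  Weights: 2 da L, 3 fi L, 4 ru L.
  The penult (syllable 3, fi) is light, so stress falls on the antepenult (syllable 2, da).
  → primary stress on syllable 2.
Suffixed `klu.da.fi.ru.pig.lo:` (6 syllables):
  Weights: 4 ru L, 5 pig H, 6 lo: L.
  The penult (syllable 5, pig) is heavy, so it takes stress.
  → primary stress on syllable 5.

yes: 2→5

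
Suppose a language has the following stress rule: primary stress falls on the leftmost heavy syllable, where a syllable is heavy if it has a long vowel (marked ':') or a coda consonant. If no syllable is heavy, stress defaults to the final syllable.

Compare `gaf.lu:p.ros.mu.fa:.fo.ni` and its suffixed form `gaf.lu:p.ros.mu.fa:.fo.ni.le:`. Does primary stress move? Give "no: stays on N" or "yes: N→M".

Base `gaf.lu:p.ros.mu.fa:.fo.ni` (7 syllables):
  Weights: 1 gaf H, 2 lu:p H, 3 ros H, 4 mu L, 5 fa: H, 6 fo L, 7 ni L.
  Heavy syllables in the domain: 1, 2, 3, 5. The leftmost is syllable 1 (gaf).
  → primary stress on syllable 1.
Suffixed `gaf.lu:p.ros.mu.fa:.fo.ni.le:` (8 syllables):
  Weights: 1 gaf H, 2 lu:p H, 3 ros H, 4 mu L, 5 fa: H, 6 fo L, 7 ni L, 8 le: H.
  Heavy syllables in the domain: 1, 2, 3, 5, 8. The leftmost is syllable 1 (gaf).
  → primary stress on syllable 1.

no: stays on 1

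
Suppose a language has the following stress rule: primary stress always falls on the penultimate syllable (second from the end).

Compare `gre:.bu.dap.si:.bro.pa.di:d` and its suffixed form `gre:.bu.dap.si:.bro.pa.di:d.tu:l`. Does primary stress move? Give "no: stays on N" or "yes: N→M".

yes: 6→7

Base `gre:.bu.dap.si:.bro.pa.di:d` (7 syllables):
  The word has 7 syllables; the penultimate syllable (second from the end) is syllable 6 (pa).
  → primary stress on syllable 6.
Suffixed `gre:.bu.dap.si:.bro.pa.di:d.tu:l` (8 syllables):
  The word has 8 syllables; the penultimate syllable (second from the end) is syllable 7 (di:d).
  → primary stress on syllable 7.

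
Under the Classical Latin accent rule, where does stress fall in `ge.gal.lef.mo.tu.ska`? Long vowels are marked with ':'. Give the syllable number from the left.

Classical Latin: stress the penult if heavy (long vowel or closed), else the antepenult.
Weights: 4 mo L, 5 tu L, 6 ska L.
The penult (syllable 5, tu) is light, so stress falls on the antepenult (syllable 4, mo).
Stress on syllable 4: ge.gal.lef.ˈmo.tu.ska.

4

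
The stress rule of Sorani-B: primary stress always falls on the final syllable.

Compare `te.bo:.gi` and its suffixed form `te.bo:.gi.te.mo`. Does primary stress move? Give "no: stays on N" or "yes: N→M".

Base `te.bo:.gi` (3 syllables):
  The word has 3 syllables; the final syllable is syllable 3 (gi).
  → primary stress on syllable 3.
Suffixed `te.bo:.gi.te.mo` (5 syllables):
  The word has 5 syllables; the final syllable is syllable 5 (mo).
  → primary stress on syllable 5.

yes: 3→5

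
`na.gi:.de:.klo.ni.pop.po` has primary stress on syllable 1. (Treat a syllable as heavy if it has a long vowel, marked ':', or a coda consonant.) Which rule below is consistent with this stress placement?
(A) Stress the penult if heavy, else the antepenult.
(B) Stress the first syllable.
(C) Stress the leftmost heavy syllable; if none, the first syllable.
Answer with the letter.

Rule A → syllable 6 (observed: 1).
Rule B → syllable 1 ✓.
Rule C → syllable 2 (observed: 1).

B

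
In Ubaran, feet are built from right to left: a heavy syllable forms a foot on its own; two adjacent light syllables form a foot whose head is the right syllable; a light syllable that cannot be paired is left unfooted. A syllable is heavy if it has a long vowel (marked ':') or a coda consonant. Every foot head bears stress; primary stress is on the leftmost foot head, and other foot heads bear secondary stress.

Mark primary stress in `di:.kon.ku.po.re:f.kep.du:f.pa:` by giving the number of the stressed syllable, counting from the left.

Weights: 1 di: H, 2 kon H, 3 ku L, 4 po L, 5 re:f H, 6 kep H, 7 du:f H, 8 pa: H.
Parse right to left (heavy = foot alone; LL = one foot; stranded L unfooted): (ˈdi:) (ˈkon) (ku.ˈpo) (ˈre:f) (ˈkep) (ˈdu:f) (ˈpa:).
Foot heads: 1, 2, 4, 5, 6, 7, 8.
Primary stress on the leftmost head = syllable 1.
Primary stress: syllable 1 → ˈdi:.kon.ku.po.re:f.kep.du:f.pa:.

1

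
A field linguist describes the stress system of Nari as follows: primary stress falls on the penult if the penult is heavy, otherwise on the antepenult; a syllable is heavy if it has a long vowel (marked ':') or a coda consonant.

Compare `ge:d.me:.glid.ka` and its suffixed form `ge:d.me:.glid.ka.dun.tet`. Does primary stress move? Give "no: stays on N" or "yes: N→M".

Base `ge:d.me:.glid.ka` (4 syllables):
  Weights: 2 me: H, 3 glid H, 4 ka L.
  The penult (syllable 3, glid) is heavy, so it takes stress.
  → primary stress on syllable 3.
Suffixed `ge:d.me:.glid.ka.dun.tet` (6 syllables):
  Weights: 4 ka L, 5 dun H, 6 tet H.
  The penult (syllable 5, dun) is heavy, so it takes stress.
  → primary stress on syllable 5.

yes: 3→5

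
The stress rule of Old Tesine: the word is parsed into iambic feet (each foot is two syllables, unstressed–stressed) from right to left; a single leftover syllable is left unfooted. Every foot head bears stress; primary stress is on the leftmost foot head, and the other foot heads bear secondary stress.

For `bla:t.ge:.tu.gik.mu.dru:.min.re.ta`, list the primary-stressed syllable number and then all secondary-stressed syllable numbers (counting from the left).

primary 3, secondary 5, 7, 9

Parse right to left into iambic (σˈσ) feet: bla:t (ge:.ˈtu) (gik.ˈmu) (dru:.ˈmin) (re.ˈta). Syllable 1 is left unfooted.
Foot heads (stressed positions): 3, 5, 7, 9.
End Rule Leftmost: primary stress on the leftmost head = syllable 3.
Secondary stress on 5, 7, 9: bla:t.ge:.ˈtu.gik.ˌmu.dru:.ˌmin.re.ˌta.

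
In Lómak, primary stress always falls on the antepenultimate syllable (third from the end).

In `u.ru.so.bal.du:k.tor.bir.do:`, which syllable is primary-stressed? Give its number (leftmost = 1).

The word has 8 syllables; the antepenultimate syllable (third from the end) is syllable 6 (tor).
Primary stress: syllable 6 → u.ru.so.bal.du:k.ˈtor.bir.do:.

6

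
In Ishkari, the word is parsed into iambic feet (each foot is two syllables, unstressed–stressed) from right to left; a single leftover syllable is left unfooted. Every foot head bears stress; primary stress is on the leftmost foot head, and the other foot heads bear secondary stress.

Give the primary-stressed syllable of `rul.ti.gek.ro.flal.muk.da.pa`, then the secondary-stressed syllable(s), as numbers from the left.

Parse right to left into iambic (σˈσ) feet: (rul.ˈti) (gek.ˈro) (flal.ˈmuk) (da.ˈpa).
Foot heads (stressed positions): 2, 4, 6, 8.
End Rule Leftmost: primary stress on the leftmost head = syllable 2.
Secondary stress on 4, 6, 8: rul.ˈti.gek.ˌro.flal.ˌmuk.da.ˌpa.

primary 2, secondary 4, 6, 8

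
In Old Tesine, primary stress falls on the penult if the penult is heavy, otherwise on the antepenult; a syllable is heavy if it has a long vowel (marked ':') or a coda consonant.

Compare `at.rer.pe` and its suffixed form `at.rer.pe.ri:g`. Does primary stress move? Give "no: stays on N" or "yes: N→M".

no: stays on 2

Base `at.rer.pe` (3 syllables):
  Weights: 1 at H, 2 rer H, 3 pe L.
  The penult (syllable 2, rer) is heavy, so it takes stress.
  → primary stress on syllable 2.
Suffixed `at.rer.pe.ri:g` (4 syllables):
  Weights: 2 rer H, 3 pe L, 4 ri:g H.
  The penult (syllable 3, pe) is light, so stress falls on the antepenult (syllable 2, rer).
  → primary stress on syllable 2.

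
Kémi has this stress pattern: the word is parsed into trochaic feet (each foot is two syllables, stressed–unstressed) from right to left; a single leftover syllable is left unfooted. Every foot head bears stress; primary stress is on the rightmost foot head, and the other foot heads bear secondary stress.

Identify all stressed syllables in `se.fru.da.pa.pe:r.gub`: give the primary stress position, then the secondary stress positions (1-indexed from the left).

primary 5, secondary 1, 3

Parse right to left into trochaic (ˈσσ) feet: (ˈse.fru) (ˈda.pa) (ˈpe:r.gub).
Foot heads (stressed positions): 1, 3, 5.
End Rule Rightmost: primary stress on the rightmost head = syllable 5.
Secondary stress on 1, 3: ˌse.fru.ˌda.pa.ˈpe:r.gub.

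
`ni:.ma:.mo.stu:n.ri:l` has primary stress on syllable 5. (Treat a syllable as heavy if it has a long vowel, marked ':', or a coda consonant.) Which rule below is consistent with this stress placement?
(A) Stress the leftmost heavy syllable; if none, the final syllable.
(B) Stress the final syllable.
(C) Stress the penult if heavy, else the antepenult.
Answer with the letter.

Rule A → syllable 1 (observed: 5).
Rule B → syllable 5 ✓.
Rule C → syllable 4 (observed: 5).

B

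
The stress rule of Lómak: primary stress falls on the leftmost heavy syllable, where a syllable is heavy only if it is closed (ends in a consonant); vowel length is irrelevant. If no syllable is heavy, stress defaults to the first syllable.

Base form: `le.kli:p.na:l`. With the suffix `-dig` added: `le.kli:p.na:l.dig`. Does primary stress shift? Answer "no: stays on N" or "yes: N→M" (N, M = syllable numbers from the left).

no: stays on 2

Base `le.kli:p.na:l` (3 syllables):
  Weights: 1 le L, 2 kli:p H, 3 na:l H.
  Heavy syllables in the domain: 2, 3. The leftmost is syllable 2 (kli:p).
  → primary stress on syllable 2.
Suffixed `le.kli:p.na:l.dig` (4 syllables):
  Weights: 1 le L, 2 kli:p H, 3 na:l H, 4 dig H.
  Heavy syllables in the domain: 2, 3, 4. The leftmost is syllable 2 (kli:p).
  → primary stress on syllable 2.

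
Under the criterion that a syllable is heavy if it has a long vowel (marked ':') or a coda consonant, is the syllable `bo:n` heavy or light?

`bo:n`: long vowel, closed (coda /n/). Long vowel and closed → heavy.

heavy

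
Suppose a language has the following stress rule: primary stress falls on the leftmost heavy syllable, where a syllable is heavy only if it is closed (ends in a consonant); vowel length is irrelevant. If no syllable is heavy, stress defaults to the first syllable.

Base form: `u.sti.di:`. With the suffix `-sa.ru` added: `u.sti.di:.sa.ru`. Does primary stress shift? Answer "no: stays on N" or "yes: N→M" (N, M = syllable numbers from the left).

Base `u.sti.di:` (3 syllables):
  Weights: 1 u L, 2 sti L, 3 di: L.
  No heavy syllable in the domain; default to the first syllable = syllable 1.
  → primary stress on syllable 1.
Suffixed `u.sti.di:.sa.ru` (5 syllables):
  Weights: 1 u L, 2 sti L, 3 di: L, 4 sa L, 5 ru L.
  No heavy syllable in the domain; default to the first syllable = syllable 1.
  → primary stress on syllable 1.

no: stays on 1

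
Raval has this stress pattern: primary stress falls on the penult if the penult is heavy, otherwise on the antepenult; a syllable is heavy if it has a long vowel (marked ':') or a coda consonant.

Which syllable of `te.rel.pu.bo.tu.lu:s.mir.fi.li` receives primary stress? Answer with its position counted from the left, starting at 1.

Weights: 7 mir H, 8 fi L, 9 li L.
The penult (syllable 8, fi) is light, so stress falls on the antepenult (syllable 7, mir).
Primary stress: syllable 7 → te.rel.pu.bo.tu.lu:s.ˈmir.fi.li.

7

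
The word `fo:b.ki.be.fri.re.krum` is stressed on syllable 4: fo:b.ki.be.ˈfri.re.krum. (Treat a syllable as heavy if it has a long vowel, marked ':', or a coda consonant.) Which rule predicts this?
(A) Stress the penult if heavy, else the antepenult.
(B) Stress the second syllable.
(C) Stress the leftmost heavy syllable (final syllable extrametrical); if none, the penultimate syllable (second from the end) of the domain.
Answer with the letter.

A

Rule A → syllable 4 ✓.
Rule B → syllable 2 (observed: 4).
Rule C → syllable 1 (observed: 4).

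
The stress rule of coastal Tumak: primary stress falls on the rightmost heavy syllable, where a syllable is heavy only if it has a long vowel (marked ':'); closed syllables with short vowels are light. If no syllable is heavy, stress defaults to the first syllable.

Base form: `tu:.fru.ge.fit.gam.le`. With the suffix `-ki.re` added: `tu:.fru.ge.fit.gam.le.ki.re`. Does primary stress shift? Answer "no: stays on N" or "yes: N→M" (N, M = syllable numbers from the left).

no: stays on 1

Base `tu:.fru.ge.fit.gam.le` (6 syllables):
  Weights: 1 tu: H, 2 fru L, 3 ge L, 4 fit L, 5 gam L, 6 le L.
  Heavy syllables in the domain: 1. The rightmost is syllable 1 (tu:).
  → primary stress on syllable 1.
Suffixed `tu:.fru.ge.fit.gam.le.ki.re` (8 syllables):
  Weights: 1 tu: H, 2 fru L, 3 ge L, 4 fit L, 5 gam L, 6 le L, 7 ki L, 8 re L.
  Heavy syllables in the domain: 1. The rightmost is syllable 1 (tu:).
  → primary stress on syllable 1.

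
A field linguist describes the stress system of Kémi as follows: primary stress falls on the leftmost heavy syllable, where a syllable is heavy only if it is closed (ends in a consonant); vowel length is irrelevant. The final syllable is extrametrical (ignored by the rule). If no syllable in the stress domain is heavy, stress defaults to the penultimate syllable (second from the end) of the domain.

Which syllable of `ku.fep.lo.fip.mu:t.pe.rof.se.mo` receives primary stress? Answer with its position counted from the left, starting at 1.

The final syllable (9, mo) is extrametrical; the stress domain is syllables 1–8.
Weights: 1 ku L, 2 fep H, 3 lo L, 4 fip H, 5 mu:t H, 6 pe L, 7 rof H, 8 se L.
Heavy syllables in the domain: 2, 4, 5, 7. The leftmost is syllable 2 (fep).
Primary stress: syllable 2 → ku.ˈfep.lo.fip.mu:t.pe.rof.se.mo.

2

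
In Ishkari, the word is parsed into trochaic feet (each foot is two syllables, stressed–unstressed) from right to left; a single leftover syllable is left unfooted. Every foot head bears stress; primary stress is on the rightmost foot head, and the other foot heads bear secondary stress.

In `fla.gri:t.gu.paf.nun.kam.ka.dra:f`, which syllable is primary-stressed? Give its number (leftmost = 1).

7

Parse right to left into trochaic (ˈσσ) feet: (ˈfla.gri:t) (ˈgu.paf) (ˈnun.kam) (ˈka.dra:f).
Foot heads (stressed positions): 1, 3, 5, 7.
End Rule Rightmost: primary stress on the rightmost head = syllable 7.
Primary stress: syllable 7 → fla.gri:t.gu.paf.nun.kam.ˈka.dra:f.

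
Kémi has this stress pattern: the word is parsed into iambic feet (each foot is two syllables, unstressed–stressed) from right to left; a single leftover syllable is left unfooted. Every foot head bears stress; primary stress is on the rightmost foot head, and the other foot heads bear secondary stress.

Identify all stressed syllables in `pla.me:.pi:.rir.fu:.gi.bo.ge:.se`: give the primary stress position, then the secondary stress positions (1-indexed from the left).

Parse right to left into iambic (σˈσ) feet: pla (me:.ˈpi:) (rir.ˈfu:) (gi.ˈbo) (ge:.ˈse). Syllable 1 is left unfooted.
Foot heads (stressed positions): 3, 5, 7, 9.
End Rule Rightmost: primary stress on the rightmost head = syllable 9.
Secondary stress on 3, 5, 7: pla.me:.ˌpi:.rir.ˌfu:.gi.ˌbo.ge:.ˈse.

primary 9, secondary 3, 5, 7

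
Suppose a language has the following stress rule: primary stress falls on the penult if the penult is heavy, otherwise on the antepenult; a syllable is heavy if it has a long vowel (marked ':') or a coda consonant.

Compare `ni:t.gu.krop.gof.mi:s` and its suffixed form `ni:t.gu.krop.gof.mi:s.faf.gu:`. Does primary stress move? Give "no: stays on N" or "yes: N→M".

Base `ni:t.gu.krop.gof.mi:s` (5 syllables):
  Weights: 3 krop H, 4 gof H, 5 mi:s H.
  The penult (syllable 4, gof) is heavy, so it takes stress.
  → primary stress on syllable 4.
Suffixed `ni:t.gu.krop.gof.mi:s.faf.gu:` (7 syllables):
  Weights: 5 mi:s H, 6 faf H, 7 gu: H.
  The penult (syllable 6, faf) is heavy, so it takes stress.
  → primary stress on syllable 6.

yes: 4→6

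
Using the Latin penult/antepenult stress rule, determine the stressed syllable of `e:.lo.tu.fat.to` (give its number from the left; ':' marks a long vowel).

Classical Latin: stress the penult if heavy (long vowel or closed), else the antepenult.
Weights: 3 tu L, 4 fat H, 5 to L.
The penult (syllable 4, fat) is heavy, so it takes stress.
Stress on syllable 4: e:.lo.tu.ˈfat.to.

4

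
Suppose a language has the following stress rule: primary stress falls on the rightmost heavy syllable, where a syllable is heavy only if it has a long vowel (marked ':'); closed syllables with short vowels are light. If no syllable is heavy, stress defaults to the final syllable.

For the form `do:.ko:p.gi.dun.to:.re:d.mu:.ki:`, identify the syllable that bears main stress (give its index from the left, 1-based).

Weights: 1 do: H, 2 ko:p H, 3 gi L, 4 dun L, 5 to: H, 6 re:d H, 7 mu: H, 8 ki: H.
Heavy syllables in the domain: 1, 2, 5, 6, 7, 8. The rightmost is syllable 8 (ki:).
Primary stress: syllable 8 → do:.ko:p.gi.dun.to:.re:d.mu:.ˈki:.

8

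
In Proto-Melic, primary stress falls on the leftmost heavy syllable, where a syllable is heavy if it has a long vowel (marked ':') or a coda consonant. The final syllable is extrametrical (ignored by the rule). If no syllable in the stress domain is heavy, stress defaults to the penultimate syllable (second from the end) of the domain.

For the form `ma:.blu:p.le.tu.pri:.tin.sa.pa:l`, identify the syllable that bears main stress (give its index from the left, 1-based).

The final syllable (8, pa:l) is extrametrical; the stress domain is syllables 1–7.
Weights: 1 ma: H, 2 blu:p H, 3 le L, 4 tu L, 5 pri: H, 6 tin H, 7 sa L.
Heavy syllables in the domain: 1, 2, 5, 6. The leftmost is syllable 1 (ma:).
Primary stress: syllable 1 → ˈma:.blu:p.le.tu.pri:.tin.sa.pa:l.

1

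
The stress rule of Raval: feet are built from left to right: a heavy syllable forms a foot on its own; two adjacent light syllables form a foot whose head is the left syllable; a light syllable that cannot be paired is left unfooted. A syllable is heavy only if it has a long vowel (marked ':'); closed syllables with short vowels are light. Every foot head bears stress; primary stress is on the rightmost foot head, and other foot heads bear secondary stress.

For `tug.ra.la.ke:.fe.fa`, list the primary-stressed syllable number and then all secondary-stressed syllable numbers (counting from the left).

Weights: 1 tug L, 2 ra L, 3 la L, 4 ke: H, 5 fe L, 6 fa L.
Parse left to right (heavy = foot alone; LL = one foot; stranded L unfooted): (ˈtug.ra) la (ˈke:) (ˈfe.fa).
Foot heads: 1, 4, 5.
Primary stress on the rightmost head = syllable 5.
Secondary stress on 1, 4: ˌtug.ra.la.ˌke:.ˈfe.fa.

primary 5, secondary 1, 4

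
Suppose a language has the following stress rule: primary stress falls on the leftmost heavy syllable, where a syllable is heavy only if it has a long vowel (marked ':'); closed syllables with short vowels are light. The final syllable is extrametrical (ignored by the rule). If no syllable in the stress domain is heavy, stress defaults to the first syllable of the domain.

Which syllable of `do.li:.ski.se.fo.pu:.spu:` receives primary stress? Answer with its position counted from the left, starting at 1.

The final syllable (7, spu:) is extrametrical; the stress domain is syllables 1–6.
Weights: 1 do L, 2 li: H, 3 ski L, 4 se L, 5 fo L, 6 pu: H.
Heavy syllables in the domain: 2, 6. The leftmost is syllable 2 (li:).
Primary stress: syllable 2 → do.ˈli:.ski.se.fo.pu:.spu:.

2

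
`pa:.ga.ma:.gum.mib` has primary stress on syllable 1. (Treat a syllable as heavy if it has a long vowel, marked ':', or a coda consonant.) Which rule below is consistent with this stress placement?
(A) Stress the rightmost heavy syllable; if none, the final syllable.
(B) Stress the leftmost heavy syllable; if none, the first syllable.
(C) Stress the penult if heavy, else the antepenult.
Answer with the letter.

B

Rule A → syllable 5 (observed: 1).
Rule B → syllable 1 ✓.
Rule C → syllable 4 (observed: 1).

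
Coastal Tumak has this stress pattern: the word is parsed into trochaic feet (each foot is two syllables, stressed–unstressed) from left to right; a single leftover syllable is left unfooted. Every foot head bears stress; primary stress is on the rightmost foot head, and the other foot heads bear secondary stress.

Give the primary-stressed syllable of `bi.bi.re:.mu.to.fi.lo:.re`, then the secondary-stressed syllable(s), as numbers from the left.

Parse left to right into trochaic (ˈσσ) feet: (ˈbi.bi) (ˈre:.mu) (ˈto.fi) (ˈlo:.re).
Foot heads (stressed positions): 1, 3, 5, 7.
End Rule Rightmost: primary stress on the rightmost head = syllable 7.
Secondary stress on 1, 3, 5: ˌbi.bi.ˌre:.mu.ˌto.fi.ˈlo:.re.

primary 7, secondary 1, 3, 5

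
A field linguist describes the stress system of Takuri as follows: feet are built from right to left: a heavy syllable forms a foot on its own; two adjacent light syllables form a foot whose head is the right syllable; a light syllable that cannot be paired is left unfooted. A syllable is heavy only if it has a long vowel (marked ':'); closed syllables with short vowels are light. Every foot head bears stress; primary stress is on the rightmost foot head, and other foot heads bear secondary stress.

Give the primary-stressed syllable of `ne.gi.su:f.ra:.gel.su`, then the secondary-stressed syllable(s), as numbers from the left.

Weights: 1 ne L, 2 gi L, 3 su:f H, 4 ra: H, 5 gel L, 6 su L.
Parse right to left (heavy = foot alone; LL = one foot; stranded L unfooted): (ne.ˈgi) (ˈsu:f) (ˈra:) (gel.ˈsu).
Foot heads: 2, 3, 4, 6.
Primary stress on the rightmost head = syllable 6.
Secondary stress on 2, 3, 4: ne.ˌgi.ˌsu:f.ˌra:.gel.ˈsu.

primary 6, secondary 2, 3, 4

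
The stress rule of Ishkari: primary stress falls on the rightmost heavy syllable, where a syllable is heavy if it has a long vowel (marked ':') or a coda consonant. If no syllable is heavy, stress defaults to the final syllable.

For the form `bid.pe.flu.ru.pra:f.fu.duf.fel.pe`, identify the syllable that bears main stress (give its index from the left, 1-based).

Weights: 1 bid H, 2 pe L, 3 flu L, 4 ru L, 5 pra:f H, 6 fu L, 7 duf H, 8 fel H, 9 pe L.
Heavy syllables in the domain: 1, 5, 7, 8. The rightmost is syllable 8 (fel).
Primary stress: syllable 8 → bid.pe.flu.ru.pra:f.fu.duf.ˈfel.pe.

8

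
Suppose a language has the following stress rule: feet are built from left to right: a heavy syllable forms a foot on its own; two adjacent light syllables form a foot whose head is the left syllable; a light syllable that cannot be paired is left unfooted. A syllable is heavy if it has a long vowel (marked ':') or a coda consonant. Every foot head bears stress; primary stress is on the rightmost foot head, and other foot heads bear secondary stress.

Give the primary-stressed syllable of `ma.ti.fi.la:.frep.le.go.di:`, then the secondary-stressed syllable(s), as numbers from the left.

primary 8, secondary 1, 4, 5, 6

Weights: 1 ma L, 2 ti L, 3 fi L, 4 la: H, 5 frep H, 6 le L, 7 go L, 8 di: H.
Parse left to right (heavy = foot alone; LL = one foot; stranded L unfooted): (ˈma.ti) fi (ˈla:) (ˈfrep) (ˈle.go) (ˈdi:).
Foot heads: 1, 4, 5, 6, 8.
Primary stress on the rightmost head = syllable 8.
Secondary stress on 1, 4, 5, 6: ˌma.ti.fi.ˌla:.ˌfrep.ˌle.go.ˈdi:.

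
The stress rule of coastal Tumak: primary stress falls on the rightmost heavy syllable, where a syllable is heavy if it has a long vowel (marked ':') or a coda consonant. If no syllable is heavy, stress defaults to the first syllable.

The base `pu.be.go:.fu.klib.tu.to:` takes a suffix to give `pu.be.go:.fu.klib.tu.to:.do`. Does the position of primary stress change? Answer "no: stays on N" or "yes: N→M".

Base `pu.be.go:.fu.klib.tu.to:` (7 syllables):
  Weights: 1 pu L, 2 be L, 3 go: H, 4 fu L, 5 klib H, 6 tu L, 7 to: H.
  Heavy syllables in the domain: 3, 5, 7. The rightmost is syllable 7 (to:).
  → primary stress on syllable 7.
Suffixed `pu.be.go:.fu.klib.tu.to:.do` (8 syllables):
  Weights: 1 pu L, 2 be L, 3 go: H, 4 fu L, 5 klib H, 6 tu L, 7 to: H, 8 do L.
  Heavy syllables in the domain: 3, 5, 7. The rightmost is syllable 7 (to:).
  → primary stress on syllable 7.

no: stays on 7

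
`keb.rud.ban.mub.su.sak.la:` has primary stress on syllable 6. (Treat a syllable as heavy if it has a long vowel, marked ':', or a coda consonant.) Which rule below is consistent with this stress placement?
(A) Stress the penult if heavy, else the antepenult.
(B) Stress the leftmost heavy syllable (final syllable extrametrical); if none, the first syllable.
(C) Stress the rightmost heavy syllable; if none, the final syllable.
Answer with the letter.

Rule A → syllable 6 ✓.
Rule B → syllable 1 (observed: 6).
Rule C → syllable 7 (observed: 6).

A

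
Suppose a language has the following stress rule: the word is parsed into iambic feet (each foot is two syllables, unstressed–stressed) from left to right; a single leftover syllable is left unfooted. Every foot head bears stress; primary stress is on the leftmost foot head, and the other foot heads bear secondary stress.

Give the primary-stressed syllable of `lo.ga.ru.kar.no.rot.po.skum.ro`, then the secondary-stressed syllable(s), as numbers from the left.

Parse left to right into iambic (σˈσ) feet: (lo.ˈga) (ru.ˈkar) (no.ˈrot) (po.ˈskum) ro. Syllable 9 is left unfooted.
Foot heads (stressed positions): 2, 4, 6, 8.
End Rule Leftmost: primary stress on the leftmost head = syllable 2.
Secondary stress on 4, 6, 8: lo.ˈga.ru.ˌkar.no.ˌrot.po.ˌskum.ro.

primary 2, secondary 4, 6, 8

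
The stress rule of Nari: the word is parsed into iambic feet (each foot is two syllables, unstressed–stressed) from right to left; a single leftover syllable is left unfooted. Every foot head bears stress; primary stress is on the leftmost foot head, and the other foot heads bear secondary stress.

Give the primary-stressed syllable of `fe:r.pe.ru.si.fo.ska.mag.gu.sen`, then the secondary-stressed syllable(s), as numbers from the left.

primary 3, secondary 5, 7, 9

Parse right to left into iambic (σˈσ) feet: fe:r (pe.ˈru) (si.ˈfo) (ska.ˈmag) (gu.ˈsen). Syllable 1 is left unfooted.
Foot heads (stressed positions): 3, 5, 7, 9.
End Rule Leftmost: primary stress on the leftmost head = syllable 3.
Secondary stress on 5, 7, 9: fe:r.pe.ˈru.si.ˌfo.ska.ˌmag.gu.ˌsen.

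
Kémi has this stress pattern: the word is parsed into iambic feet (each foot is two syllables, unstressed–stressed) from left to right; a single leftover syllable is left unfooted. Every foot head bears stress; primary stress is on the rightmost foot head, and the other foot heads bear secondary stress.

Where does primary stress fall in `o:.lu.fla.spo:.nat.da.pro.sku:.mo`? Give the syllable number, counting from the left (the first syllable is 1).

8

Parse left to right into iambic (σˈσ) feet: (o:.ˈlu) (fla.ˈspo:) (nat.ˈda) (pro.ˈsku:) mo. Syllable 9 is left unfooted.
Foot heads (stressed positions): 2, 4, 6, 8.
End Rule Rightmost: primary stress on the rightmost head = syllable 8.
Primary stress: syllable 8 → o:.lu.fla.spo:.nat.da.pro.ˈsku:.mo.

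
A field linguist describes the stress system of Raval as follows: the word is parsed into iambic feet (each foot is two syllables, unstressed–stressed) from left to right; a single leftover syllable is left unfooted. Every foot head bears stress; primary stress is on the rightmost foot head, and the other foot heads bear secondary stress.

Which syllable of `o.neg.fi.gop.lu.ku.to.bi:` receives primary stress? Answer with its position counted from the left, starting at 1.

Parse left to right into iambic (σˈσ) feet: (o.ˈneg) (fi.ˈgop) (lu.ˈku) (to.ˈbi:).
Foot heads (stressed positions): 2, 4, 6, 8.
End Rule Rightmost: primary stress on the rightmost head = syllable 8.
Primary stress: syllable 8 → o.neg.fi.gop.lu.ku.to.ˈbi:.

8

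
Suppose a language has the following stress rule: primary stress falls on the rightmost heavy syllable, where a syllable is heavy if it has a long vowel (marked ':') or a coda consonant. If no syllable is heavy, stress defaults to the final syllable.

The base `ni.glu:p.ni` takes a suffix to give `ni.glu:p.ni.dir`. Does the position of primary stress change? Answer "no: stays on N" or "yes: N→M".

Base `ni.glu:p.ni` (3 syllables):
  Weights: 1 ni L, 2 glu:p H, 3 ni L.
  Heavy syllables in the domain: 2. The rightmost is syllable 2 (glu:p).
  → primary stress on syllable 2.
Suffixed `ni.glu:p.ni.dir` (4 syllables):
  Weights: 1 ni L, 2 glu:p H, 3 ni L, 4 dir H.
  Heavy syllables in the domain: 2, 4. The rightmost is syllable 4 (dir).
  → primary stress on syllable 4.

yes: 2→4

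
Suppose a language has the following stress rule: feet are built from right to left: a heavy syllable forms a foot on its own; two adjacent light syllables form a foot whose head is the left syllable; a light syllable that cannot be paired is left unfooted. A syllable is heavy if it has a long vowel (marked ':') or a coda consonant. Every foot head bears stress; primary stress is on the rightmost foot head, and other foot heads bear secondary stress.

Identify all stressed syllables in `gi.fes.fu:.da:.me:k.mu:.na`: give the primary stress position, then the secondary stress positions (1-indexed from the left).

primary 6, secondary 2, 3, 4, 5

Weights: 1 gi L, 2 fes H, 3 fu: H, 4 da: H, 5 me:k H, 6 mu: H, 7 na L.
Parse right to left (heavy = foot alone; LL = one foot; stranded L unfooted): gi (ˈfes) (ˈfu:) (ˈda:) (ˈme:k) (ˈmu:) na.
Foot heads: 2, 3, 4, 5, 6.
Primary stress on the rightmost head = syllable 6.
Secondary stress on 2, 3, 4, 5: gi.ˌfes.ˌfu:.ˌda:.ˌme:k.ˈmu:.na.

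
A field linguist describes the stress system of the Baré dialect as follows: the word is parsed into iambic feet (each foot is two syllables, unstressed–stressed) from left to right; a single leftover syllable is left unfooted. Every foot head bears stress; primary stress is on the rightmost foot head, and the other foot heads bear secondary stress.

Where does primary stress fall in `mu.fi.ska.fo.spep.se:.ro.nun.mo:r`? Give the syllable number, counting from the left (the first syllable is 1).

Parse left to right into iambic (σˈσ) feet: (mu.ˈfi) (ska.ˈfo) (spep.ˈse:) (ro.ˈnun) mo:r. Syllable 9 is left unfooted.
Foot heads (stressed positions): 2, 4, 6, 8.
End Rule Rightmost: primary stress on the rightmost head = syllable 8.
Primary stress: syllable 8 → mu.fi.ska.fo.spep.se:.ro.ˈnun.mo:r.

8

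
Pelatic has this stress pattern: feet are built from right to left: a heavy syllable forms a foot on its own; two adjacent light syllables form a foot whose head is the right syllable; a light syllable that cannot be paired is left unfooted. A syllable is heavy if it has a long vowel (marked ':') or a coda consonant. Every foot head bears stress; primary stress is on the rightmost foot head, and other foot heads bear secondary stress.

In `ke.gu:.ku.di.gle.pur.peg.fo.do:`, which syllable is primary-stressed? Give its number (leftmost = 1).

9

Weights: 1 ke L, 2 gu: H, 3 ku L, 4 di L, 5 gle L, 6 pur H, 7 peg H, 8 fo L, 9 do: H.
Parse right to left (heavy = foot alone; LL = one foot; stranded L unfooted): ke (ˈgu:) ku (di.ˈgle) (ˈpur) (ˈpeg) fo (ˈdo:).
Foot heads: 2, 5, 6, 7, 9.
Primary stress on the rightmost head = syllable 9.
Primary stress: syllable 9 → ke.gu:.ku.di.gle.pur.peg.fo.ˈdo:.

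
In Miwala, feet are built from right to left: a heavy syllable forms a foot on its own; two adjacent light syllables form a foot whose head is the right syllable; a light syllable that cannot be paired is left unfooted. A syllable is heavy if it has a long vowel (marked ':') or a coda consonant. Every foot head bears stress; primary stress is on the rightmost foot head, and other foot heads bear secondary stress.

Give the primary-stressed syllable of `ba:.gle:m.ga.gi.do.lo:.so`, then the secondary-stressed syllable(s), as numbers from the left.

primary 6, secondary 1, 2, 5

Weights: 1 ba: H, 2 gle:m H, 3 ga L, 4 gi L, 5 do L, 6 lo: H, 7 so L.
Parse right to left (heavy = foot alone; LL = one foot; stranded L unfooted): (ˈba:) (ˈgle:m) ga (gi.ˈdo) (ˈlo:) so.
Foot heads: 1, 2, 5, 6.
Primary stress on the rightmost head = syllable 6.
Secondary stress on 1, 2, 5: ˌba:.ˌgle:m.ga.gi.ˌdo.ˈlo:.so.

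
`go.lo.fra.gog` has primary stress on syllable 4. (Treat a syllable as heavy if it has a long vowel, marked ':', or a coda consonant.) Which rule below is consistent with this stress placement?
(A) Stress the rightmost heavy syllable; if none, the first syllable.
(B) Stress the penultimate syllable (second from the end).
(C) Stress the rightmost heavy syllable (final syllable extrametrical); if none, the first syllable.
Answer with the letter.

A

Rule A → syllable 4 ✓.
Rule B → syllable 3 (observed: 4).
Rule C → syllable 1 (observed: 4).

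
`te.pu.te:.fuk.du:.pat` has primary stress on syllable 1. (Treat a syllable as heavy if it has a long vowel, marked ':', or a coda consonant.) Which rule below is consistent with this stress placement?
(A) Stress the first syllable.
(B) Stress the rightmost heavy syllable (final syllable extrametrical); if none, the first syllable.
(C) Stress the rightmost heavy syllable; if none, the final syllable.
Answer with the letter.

Rule A → syllable 1 ✓.
Rule B → syllable 5 (observed: 1).
Rule C → syllable 6 (observed: 1).

A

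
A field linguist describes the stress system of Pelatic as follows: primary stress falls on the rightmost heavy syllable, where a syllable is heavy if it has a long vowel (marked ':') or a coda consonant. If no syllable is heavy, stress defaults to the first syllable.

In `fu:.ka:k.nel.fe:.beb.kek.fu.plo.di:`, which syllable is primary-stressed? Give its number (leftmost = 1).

9

Weights: 1 fu: H, 2 ka:k H, 3 nel H, 4 fe: H, 5 beb H, 6 kek H, 7 fu L, 8 plo L, 9 di: H.
Heavy syllables in the domain: 1, 2, 3, 4, 5, 6, 9. The rightmost is syllable 9 (di:).
Primary stress: syllable 9 → fu:.ka:k.nel.fe:.beb.kek.fu.plo.ˈdi:.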